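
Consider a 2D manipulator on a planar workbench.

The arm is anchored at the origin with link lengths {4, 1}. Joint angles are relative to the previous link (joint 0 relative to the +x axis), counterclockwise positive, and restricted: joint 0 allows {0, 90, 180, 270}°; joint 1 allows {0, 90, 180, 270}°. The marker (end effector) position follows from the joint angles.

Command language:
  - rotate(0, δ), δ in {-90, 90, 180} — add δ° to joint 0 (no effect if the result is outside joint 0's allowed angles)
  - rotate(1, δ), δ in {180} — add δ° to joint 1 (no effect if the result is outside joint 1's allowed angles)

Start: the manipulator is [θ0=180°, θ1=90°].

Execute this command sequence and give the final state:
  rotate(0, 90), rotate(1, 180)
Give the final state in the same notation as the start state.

t0: [θ0=180°, θ1=90°]
1. rotate(0, 90) → [θ0=270°, θ1=90°]
2. rotate(1, 180) → [θ0=270°, θ1=270°]

[θ0=270°, θ1=270°]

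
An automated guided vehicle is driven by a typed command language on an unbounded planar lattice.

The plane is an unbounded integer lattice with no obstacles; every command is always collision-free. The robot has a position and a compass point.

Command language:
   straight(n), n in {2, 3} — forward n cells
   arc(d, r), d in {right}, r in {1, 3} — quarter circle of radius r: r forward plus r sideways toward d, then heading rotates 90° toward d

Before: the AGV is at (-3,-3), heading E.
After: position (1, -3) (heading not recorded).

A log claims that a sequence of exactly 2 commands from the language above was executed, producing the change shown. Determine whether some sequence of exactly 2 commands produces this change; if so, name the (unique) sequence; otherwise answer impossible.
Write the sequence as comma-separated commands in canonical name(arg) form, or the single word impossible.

straight(2), straight(2)

t0: at (-3,-3), heading E
1. straight(2) → at (-1,-3), heading E
2. straight(2) → at (1,-3), heading E
uniquely the one of 16 2-step routes that fits.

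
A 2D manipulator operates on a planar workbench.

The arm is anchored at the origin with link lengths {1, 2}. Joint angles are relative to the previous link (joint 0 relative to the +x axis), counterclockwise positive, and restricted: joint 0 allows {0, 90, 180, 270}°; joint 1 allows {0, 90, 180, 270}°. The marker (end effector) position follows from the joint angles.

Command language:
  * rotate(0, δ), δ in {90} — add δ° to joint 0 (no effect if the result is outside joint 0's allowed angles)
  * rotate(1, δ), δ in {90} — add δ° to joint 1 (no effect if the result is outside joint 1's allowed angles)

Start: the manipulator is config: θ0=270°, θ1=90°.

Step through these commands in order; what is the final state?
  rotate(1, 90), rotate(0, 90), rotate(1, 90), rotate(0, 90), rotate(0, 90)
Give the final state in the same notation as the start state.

start: config: θ0=270°, θ1=90°
step 1 (rotate(1, 90)): config: θ0=270°, θ1=180°
step 2 (rotate(0, 90)): config: θ0=0°, θ1=180°
step 3 (rotate(1, 90)): config: θ0=0°, θ1=270°
step 4 (rotate(0, 90)): config: θ0=90°, θ1=270°
step 5 (rotate(0, 90)): config: θ0=180°, θ1=270°

config: θ0=180°, θ1=270°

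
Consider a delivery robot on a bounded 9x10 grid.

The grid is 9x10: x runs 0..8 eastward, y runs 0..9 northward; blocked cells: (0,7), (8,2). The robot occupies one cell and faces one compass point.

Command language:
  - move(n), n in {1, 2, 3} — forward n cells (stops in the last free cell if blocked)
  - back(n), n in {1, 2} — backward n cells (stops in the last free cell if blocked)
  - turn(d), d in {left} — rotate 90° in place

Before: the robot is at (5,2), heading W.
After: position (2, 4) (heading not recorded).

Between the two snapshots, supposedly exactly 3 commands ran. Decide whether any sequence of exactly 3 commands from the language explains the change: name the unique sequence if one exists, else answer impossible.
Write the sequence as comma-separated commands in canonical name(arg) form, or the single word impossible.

key: order matters: swapping move(3) and back(2) lands elsewhere
t0: at (5,2), heading W
[1] after move(3): at (2,2), heading W
[2] after turn(left): at (2,2), heading S
[3] after back(2): at (2,4), heading S
all 216 alternatives checked — unique.

move(3), turn(left), back(2)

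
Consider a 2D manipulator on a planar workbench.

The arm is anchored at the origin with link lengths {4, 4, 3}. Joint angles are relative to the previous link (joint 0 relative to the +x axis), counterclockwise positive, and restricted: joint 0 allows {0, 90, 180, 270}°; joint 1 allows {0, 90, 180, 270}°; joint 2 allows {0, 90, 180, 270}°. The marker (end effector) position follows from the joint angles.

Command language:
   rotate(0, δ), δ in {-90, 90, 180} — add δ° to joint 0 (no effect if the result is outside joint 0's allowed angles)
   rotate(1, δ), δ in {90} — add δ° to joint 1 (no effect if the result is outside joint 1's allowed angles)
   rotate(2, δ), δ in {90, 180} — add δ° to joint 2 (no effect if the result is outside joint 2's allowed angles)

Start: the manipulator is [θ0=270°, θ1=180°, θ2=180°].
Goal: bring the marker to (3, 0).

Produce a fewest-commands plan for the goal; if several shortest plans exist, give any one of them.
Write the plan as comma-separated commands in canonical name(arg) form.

rotate(2, 90)

from: [θ0=270°, θ1=180°, θ2=180°]
[1] after rotate(2, 90): [θ0=270°, θ1=180°, θ2=270°]
no 0-step plan works, so 1 is optimal.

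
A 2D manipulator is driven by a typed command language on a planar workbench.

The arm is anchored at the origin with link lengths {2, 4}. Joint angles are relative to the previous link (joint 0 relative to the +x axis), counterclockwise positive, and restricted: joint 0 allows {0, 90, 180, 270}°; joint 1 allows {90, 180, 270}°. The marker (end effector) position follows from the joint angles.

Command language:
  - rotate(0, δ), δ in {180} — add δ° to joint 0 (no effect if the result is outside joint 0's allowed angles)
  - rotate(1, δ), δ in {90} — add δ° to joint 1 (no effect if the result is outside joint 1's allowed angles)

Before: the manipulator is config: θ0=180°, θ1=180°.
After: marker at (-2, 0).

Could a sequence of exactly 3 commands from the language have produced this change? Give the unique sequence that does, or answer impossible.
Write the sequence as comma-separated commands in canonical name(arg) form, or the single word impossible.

rotate(0, 180), rotate(0, 180), rotate(0, 180)

begin: config: θ0=180°, θ1=180°
step 1 (rotate(0, 180)): config: θ0=0°, θ1=180°
step 2 (rotate(0, 180)): config: θ0=180°, θ1=180°
step 3 (rotate(0, 180)): config: θ0=0°, θ1=180°
all 8 alternatives checked — unique.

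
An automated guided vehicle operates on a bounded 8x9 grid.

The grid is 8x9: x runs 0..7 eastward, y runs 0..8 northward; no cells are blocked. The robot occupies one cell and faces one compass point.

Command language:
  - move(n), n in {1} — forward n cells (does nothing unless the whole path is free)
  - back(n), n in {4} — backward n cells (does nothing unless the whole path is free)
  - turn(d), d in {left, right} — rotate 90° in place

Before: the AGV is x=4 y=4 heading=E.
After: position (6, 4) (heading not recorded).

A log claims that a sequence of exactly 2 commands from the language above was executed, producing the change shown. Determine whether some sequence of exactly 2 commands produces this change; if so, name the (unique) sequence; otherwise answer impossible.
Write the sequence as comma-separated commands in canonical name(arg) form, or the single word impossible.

move(1), move(1)

from: x=4 y=4 heading=E
[1] after move(1): x=5 y=4 heading=E
[2] after move(1): x=6 y=4 heading=E
uniquely the one of 16 2-step routes that fits.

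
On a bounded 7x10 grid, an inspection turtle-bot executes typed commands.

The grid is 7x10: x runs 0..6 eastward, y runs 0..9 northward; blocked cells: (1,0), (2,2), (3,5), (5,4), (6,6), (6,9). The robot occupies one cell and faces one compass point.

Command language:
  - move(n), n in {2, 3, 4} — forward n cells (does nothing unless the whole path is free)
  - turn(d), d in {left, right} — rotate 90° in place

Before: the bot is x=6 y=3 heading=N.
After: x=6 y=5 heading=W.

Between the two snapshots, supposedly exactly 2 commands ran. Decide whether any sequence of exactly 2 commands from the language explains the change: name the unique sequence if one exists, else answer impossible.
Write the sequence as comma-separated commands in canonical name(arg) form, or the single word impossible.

move(2), turn(left)

key: order matters: swapping move(2) and turn(left) lands elsewhere
initial: x=6 y=3 heading=N
t=1 move(2) ⇒ x=6 y=5 heading=N
t=2 turn(left) ⇒ x=6 y=5 heading=W
all 25 alternatives checked — unique.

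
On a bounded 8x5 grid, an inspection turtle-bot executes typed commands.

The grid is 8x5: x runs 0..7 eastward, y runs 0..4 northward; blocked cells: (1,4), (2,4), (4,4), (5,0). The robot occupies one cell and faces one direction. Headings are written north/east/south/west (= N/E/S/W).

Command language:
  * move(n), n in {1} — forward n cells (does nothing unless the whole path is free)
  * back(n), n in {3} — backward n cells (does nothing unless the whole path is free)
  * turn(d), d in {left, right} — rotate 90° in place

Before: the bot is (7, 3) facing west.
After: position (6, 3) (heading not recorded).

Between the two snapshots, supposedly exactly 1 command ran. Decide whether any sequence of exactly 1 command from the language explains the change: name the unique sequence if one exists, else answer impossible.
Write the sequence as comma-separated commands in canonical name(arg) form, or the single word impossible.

t0: (7, 3) facing west
step 1 (move(1)): (6, 3) facing west
uniquely the one of 4 1-step routes that fits.

move(1)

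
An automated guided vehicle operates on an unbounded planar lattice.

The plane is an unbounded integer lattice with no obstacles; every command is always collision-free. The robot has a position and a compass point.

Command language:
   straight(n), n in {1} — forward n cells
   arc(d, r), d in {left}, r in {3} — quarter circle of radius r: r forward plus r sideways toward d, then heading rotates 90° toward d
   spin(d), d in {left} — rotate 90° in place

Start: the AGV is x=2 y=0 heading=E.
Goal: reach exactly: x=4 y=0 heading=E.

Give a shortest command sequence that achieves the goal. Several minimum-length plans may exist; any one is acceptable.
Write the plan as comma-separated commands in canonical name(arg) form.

straight(1), straight(1)

initial: x=2 y=0 heading=E
t=1 straight(1) ⇒ x=3 y=0 heading=E
t=2 straight(1) ⇒ x=4 y=0 heading=E
minimal: 2 command(s), checked below 2.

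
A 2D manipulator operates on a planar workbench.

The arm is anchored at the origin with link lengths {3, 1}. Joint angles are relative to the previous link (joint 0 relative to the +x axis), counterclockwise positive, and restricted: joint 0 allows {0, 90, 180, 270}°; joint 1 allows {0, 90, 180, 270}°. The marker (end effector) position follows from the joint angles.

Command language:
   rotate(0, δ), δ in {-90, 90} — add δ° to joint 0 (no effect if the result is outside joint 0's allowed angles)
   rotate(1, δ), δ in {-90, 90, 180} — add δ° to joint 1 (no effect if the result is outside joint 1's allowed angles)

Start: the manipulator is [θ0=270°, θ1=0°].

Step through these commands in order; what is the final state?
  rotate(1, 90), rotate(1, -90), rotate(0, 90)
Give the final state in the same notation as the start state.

[θ0=0°, θ1=0°]

t0: [θ0=270°, θ1=0°]
step 1 (rotate(1, 90)): [θ0=270°, θ1=90°]
step 2 (rotate(1, -90)): [θ0=270°, θ1=0°]
step 3 (rotate(0, 90)): [θ0=0°, θ1=0°]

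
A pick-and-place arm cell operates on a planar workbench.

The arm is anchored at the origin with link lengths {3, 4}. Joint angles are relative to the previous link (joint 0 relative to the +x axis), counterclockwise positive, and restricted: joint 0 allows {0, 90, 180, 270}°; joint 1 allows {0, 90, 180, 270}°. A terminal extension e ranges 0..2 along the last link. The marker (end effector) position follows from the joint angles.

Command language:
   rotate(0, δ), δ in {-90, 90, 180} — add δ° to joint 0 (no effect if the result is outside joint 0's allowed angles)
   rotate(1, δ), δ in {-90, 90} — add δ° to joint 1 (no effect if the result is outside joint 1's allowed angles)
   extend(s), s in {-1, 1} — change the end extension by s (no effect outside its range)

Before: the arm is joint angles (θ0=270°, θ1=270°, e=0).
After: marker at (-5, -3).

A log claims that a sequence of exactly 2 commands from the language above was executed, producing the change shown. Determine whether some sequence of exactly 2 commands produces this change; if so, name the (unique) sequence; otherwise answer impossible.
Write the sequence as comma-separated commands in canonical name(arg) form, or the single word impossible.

extend(-1), extend(1)

key: running extend(1) before extend(-1) would end elsewhere — order is forced
t0: joint angles (θ0=270°, θ1=270°, e=0)
1. extend(-1) → joint angles (θ0=270°, θ1=270°, e=0)
2. extend(1) → joint angles (θ0=270°, θ1=270°, e=1)
no other 2-command option fits: unique.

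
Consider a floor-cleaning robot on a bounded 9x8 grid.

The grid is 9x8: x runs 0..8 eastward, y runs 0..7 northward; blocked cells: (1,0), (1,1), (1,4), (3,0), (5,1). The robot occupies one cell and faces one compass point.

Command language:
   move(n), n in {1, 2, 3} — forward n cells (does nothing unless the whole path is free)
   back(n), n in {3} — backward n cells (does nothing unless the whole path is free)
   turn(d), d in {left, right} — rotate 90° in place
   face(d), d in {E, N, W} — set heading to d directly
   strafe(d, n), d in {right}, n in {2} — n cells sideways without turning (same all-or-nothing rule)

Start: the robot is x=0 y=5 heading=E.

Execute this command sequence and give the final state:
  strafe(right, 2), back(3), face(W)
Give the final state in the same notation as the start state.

start: x=0 y=5 heading=E
1. strafe(right, 2) → x=0 y=3 heading=E
2. back(3) → x=0 y=3 heading=E
3. face(W) → x=0 y=3 heading=W

x=0 y=3 heading=W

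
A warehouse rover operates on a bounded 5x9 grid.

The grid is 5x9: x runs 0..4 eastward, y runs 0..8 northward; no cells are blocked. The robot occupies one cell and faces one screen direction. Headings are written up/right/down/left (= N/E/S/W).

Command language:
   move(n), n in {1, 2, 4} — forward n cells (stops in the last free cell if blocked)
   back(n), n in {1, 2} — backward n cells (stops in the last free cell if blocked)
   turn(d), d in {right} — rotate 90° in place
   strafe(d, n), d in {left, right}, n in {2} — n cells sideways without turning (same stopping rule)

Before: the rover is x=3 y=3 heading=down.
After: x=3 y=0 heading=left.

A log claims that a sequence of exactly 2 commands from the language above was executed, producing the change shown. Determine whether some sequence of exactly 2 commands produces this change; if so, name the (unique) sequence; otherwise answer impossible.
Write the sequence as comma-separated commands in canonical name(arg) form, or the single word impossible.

move(4), turn(right)

key: position moved to (3,0) AND the heading swung to W — translation plus rotation needed
t0: x=3 y=3 heading=down
1. move(4) → x=3 y=0 heading=down
2. turn(right) → x=3 y=0 heading=left
uniquely the one of 64 2-step routes that fits.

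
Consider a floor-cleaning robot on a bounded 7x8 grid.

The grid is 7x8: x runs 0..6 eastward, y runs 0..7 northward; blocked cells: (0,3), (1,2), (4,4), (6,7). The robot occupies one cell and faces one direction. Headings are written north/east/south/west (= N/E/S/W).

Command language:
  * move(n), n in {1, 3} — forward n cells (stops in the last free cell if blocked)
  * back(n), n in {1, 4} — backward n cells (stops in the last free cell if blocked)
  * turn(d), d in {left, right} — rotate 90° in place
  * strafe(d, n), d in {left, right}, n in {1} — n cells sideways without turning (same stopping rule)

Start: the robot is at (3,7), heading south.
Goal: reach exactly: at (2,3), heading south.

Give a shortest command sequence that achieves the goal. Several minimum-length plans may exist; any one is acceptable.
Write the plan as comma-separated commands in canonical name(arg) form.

from: at (3,7), heading south
[1] after move(3): at (3,4), heading south
[2] after strafe(right, 1): at (2,4), heading south
[3] after move(1): at (2,3), heading south
no 2-step plan works, so 3 is optimal.

move(3), strafe(right, 1), move(1)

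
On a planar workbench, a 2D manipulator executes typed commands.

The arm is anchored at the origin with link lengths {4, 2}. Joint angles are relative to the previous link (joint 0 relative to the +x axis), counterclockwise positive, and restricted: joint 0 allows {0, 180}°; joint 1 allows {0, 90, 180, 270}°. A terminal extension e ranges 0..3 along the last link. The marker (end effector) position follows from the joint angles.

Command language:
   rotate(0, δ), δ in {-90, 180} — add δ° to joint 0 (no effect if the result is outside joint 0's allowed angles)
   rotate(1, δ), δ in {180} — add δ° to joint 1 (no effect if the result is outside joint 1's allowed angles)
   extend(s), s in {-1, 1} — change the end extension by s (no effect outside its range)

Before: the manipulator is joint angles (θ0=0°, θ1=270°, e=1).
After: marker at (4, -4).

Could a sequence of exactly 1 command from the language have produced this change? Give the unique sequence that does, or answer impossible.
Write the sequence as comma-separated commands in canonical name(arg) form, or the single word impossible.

t0: joint angles (θ0=0°, θ1=270°, e=1)
t=1 extend(1) ⇒ joint angles (θ0=0°, θ1=270°, e=2)
uniquely the one of 5 1-step routes that fits.

extend(1)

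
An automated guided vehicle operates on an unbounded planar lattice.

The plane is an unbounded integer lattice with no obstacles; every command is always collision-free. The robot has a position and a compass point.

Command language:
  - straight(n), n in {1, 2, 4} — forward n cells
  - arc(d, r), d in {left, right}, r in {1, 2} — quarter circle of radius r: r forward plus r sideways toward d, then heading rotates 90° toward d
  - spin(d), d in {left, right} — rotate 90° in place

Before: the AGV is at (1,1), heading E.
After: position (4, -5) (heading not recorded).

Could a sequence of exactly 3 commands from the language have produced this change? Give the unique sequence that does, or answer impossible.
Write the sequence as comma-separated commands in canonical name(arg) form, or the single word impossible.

straight(1), arc(right, 2), straight(4)

key: running straight(4) before straight(1) would end elsewhere — order is forced
initial: at (1,1), heading E
t=1 straight(1) ⇒ at (2,1), heading E
t=2 arc(right, 2) ⇒ at (4,-1), heading S
t=3 straight(4) ⇒ at (4,-5), heading S
uniquely the one of 729 3-step routes that fits.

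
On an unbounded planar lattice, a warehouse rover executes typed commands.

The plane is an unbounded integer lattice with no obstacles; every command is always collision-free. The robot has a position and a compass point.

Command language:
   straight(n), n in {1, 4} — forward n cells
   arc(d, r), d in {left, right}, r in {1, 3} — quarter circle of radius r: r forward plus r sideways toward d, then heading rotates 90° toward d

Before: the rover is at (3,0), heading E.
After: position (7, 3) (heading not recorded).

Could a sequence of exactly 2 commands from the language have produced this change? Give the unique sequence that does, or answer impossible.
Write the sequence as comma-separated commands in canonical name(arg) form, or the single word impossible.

straight(1), arc(left, 3)

key: running arc(left, 3) before straight(1) would end elsewhere — order is forced
t0: at (3,0), heading E
t=1 straight(1) ⇒ at (4,0), heading E
t=2 arc(left, 3) ⇒ at (7,3), heading N
all 36 alternatives checked — unique.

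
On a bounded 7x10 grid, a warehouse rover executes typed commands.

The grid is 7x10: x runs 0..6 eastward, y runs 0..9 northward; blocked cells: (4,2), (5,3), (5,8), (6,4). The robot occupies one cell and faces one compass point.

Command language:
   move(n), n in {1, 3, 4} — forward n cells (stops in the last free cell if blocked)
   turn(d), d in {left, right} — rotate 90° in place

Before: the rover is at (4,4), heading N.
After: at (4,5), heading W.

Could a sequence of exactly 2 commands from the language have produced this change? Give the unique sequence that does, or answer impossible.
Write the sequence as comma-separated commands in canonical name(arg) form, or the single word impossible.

key: order matters: swapping move(1) and turn(left) lands elsewhere
begin: at (4,4), heading N
step 1 (move(1)): at (4,5), heading N
step 2 (turn(left)): at (4,5), heading W
uniquely the one of 25 2-step routes that fits.

move(1), turn(left)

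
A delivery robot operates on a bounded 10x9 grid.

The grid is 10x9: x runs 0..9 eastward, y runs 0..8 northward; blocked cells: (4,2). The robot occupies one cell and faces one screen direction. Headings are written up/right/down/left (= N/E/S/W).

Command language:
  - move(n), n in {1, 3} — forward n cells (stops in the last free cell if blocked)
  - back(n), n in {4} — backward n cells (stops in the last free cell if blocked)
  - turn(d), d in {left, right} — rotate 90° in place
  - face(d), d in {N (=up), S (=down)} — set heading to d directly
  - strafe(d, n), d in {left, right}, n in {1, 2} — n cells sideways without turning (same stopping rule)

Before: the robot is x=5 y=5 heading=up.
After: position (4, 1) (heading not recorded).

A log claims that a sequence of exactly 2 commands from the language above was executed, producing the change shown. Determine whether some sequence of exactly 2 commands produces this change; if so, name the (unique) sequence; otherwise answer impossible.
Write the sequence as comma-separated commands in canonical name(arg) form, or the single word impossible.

back(4), strafe(left, 1)

key: running strafe(left, 1) before back(4) would end elsewhere — order is forced
begin: x=5 y=5 heading=up
1. back(4) → x=5 y=1 heading=up
2. strafe(left, 1) → x=4 y=1 heading=up
all 121 alternatives checked — unique.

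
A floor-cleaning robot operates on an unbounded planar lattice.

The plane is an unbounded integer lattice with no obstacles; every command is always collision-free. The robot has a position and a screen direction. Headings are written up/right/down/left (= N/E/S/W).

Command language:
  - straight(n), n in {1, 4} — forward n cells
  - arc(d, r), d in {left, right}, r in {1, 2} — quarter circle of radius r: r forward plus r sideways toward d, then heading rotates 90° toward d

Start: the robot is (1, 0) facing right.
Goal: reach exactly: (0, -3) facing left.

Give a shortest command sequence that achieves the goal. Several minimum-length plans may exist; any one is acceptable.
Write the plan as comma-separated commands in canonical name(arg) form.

initial: (1, 0) facing right
[1] after arc(right, 1): (2, -1) facing down
[2] after arc(right, 2): (0, -3) facing left
nothing shorter than 2 reaches the goal.

arc(right, 1), arc(right, 2)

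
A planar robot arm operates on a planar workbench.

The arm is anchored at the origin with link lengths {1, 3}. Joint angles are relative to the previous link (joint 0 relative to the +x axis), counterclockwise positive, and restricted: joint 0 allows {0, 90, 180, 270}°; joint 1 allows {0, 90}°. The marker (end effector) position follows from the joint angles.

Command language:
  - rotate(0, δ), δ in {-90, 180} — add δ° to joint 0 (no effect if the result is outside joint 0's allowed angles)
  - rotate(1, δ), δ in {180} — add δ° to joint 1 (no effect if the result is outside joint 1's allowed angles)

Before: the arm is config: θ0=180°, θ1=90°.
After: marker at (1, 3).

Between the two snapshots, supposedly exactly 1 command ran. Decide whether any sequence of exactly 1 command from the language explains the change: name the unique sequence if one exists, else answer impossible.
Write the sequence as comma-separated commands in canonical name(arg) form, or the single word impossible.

from: config: θ0=180°, θ1=90°
1. rotate(0, 180) → config: θ0=0°, θ1=90°
uniquely the one of 3 1-step routes that fits.

rotate(0, 180)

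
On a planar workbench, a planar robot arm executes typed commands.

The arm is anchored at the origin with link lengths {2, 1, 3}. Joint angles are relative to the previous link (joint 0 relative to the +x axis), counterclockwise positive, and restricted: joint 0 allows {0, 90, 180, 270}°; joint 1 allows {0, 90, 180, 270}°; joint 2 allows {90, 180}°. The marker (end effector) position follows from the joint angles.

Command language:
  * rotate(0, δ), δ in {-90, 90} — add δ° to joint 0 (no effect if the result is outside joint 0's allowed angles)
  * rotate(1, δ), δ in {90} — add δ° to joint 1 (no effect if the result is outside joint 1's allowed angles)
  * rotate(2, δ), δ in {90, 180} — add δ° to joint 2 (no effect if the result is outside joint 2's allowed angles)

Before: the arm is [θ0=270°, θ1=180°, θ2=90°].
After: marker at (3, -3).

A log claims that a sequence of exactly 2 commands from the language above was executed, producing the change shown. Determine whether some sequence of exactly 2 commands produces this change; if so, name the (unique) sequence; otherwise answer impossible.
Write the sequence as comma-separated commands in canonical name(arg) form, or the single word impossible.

t0: [θ0=270°, θ1=180°, θ2=90°]
t=1 rotate(1, 90) ⇒ [θ0=270°, θ1=270°, θ2=90°]
t=2 rotate(1, 90) ⇒ [θ0=270°, θ1=0°, θ2=90°]
uniquely the one of 25 2-step routes that fits.

rotate(1, 90), rotate(1, 90)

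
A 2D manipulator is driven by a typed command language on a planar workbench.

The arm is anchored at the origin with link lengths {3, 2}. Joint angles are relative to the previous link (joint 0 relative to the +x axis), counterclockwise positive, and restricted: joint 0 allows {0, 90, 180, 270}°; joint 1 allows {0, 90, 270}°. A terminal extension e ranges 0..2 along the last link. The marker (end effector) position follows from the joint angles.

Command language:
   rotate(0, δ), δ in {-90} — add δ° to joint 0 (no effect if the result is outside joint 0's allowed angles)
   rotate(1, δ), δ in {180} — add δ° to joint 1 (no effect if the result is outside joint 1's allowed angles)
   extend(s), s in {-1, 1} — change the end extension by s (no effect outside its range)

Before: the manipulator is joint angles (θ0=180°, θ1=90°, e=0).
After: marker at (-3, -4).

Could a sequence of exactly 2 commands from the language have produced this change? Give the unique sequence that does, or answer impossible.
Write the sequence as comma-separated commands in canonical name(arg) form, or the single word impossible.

extend(1), extend(1)

initial: joint angles (θ0=180°, θ1=90°, e=0)
[1] after extend(1): joint angles (θ0=180°, θ1=90°, e=1)
[2] after extend(1): joint angles (θ0=180°, θ1=90°, e=2)
no other 2-command option fits: unique.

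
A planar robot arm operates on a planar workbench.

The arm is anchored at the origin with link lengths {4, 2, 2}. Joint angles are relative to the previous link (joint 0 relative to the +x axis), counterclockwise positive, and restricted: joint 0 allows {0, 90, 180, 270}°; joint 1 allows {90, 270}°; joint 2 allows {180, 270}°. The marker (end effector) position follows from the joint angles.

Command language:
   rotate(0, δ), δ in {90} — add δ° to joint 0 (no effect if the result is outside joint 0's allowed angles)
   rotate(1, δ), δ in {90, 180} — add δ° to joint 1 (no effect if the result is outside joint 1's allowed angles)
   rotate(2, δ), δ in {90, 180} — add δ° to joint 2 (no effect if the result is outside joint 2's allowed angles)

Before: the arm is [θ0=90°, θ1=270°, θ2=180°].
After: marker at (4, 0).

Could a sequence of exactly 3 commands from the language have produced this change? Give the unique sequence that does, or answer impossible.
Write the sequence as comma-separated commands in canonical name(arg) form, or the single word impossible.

begin: [θ0=90°, θ1=270°, θ2=180°]
step 1 (rotate(0, 90)): [θ0=180°, θ1=270°, θ2=180°]
step 2 (rotate(0, 90)): [θ0=270°, θ1=270°, θ2=180°]
step 3 (rotate(0, 90)): [θ0=0°, θ1=270°, θ2=180°]
no rival 3-sequence matches.

rotate(0, 90), rotate(0, 90), rotate(0, 90)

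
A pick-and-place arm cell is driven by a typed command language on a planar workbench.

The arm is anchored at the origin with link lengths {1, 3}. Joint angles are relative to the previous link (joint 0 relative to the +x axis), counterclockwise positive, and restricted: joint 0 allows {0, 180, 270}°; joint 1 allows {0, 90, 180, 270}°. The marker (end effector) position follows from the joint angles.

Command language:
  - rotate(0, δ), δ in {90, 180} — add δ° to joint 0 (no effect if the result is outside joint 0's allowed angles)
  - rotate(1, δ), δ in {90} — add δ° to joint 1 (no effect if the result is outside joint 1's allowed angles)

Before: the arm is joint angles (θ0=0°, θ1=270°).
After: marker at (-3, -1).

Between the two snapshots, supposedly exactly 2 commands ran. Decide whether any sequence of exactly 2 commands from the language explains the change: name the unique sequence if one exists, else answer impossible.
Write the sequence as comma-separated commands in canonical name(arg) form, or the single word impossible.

key: order matters: swapping rotate(0, 180) and rotate(0, 90) lands elsewhere
t0: joint angles (θ0=0°, θ1=270°)
1. rotate(0, 180) → joint angles (θ0=180°, θ1=270°)
2. rotate(0, 90) → joint angles (θ0=270°, θ1=270°)
all 9 alternatives checked — unique.

rotate(0, 180), rotate(0, 90)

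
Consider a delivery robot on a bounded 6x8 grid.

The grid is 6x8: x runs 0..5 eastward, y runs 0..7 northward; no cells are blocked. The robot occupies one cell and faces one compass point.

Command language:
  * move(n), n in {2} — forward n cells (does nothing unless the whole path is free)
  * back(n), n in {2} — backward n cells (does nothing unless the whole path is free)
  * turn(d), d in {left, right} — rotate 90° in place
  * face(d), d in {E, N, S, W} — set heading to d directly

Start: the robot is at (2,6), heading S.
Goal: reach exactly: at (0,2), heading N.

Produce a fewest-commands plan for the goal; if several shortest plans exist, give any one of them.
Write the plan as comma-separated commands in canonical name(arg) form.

face(E), back(2), face(N), back(2), back(2)

initial: at (2,6), heading S
step 1 (face(E)): at (2,6), heading E
step 2 (back(2)): at (0,6), heading E
step 3 (face(N)): at (0,6), heading N
step 4 (back(2)): at (0,4), heading N
step 5 (back(2)): at (0,2), heading N
nothing shorter than 5 reaches the goal.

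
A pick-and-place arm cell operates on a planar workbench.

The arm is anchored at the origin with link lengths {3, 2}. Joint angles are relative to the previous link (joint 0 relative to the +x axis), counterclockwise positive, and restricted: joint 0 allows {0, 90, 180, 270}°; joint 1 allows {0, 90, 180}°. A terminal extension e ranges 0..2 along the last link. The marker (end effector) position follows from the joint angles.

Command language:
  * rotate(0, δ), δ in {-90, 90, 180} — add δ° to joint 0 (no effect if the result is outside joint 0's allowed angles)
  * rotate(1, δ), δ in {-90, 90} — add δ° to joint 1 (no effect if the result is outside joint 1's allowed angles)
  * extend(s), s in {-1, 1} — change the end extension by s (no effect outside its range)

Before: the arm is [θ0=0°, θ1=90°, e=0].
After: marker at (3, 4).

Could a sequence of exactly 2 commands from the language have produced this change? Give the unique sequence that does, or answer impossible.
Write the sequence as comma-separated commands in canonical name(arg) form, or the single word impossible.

extend(1), extend(1)

t0: [θ0=0°, θ1=90°, e=0]
step 1 (extend(1)): [θ0=0°, θ1=90°, e=1]
step 2 (extend(1)): [θ0=0°, θ1=90°, e=2]
no rival 2-sequence matches.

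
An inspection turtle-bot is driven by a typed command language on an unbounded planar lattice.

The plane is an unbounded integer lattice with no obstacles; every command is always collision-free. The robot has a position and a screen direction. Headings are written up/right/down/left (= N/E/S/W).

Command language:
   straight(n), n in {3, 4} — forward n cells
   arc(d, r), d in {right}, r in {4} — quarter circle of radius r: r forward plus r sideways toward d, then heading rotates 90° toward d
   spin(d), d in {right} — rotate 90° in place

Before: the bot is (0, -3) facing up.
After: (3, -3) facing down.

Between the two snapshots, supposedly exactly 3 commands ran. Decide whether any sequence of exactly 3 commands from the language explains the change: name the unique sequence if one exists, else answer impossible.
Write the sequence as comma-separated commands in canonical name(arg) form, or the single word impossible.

spin(right), straight(3), spin(right)

key: cell and facing (now S) both changed — the 3 commands mix motion and turning
begin: (0, -3) facing up
1. spin(right) → (0, -3) facing right
2. straight(3) → (3, -3) facing right
3. spin(right) → (3, -3) facing down
no other 3-command option fits: unique.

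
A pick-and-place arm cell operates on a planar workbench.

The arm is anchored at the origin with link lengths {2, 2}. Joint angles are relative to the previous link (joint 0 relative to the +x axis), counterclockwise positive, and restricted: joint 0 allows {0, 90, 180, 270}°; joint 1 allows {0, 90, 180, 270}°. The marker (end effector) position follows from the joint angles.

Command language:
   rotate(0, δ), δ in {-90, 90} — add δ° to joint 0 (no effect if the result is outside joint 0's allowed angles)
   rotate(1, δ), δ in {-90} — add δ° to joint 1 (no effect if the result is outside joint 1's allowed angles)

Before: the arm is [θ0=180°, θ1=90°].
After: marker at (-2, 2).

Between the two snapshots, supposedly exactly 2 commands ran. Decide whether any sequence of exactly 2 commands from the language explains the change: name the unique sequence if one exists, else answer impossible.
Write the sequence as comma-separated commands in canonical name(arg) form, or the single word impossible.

rotate(1, -90), rotate(1, -90)

from: [θ0=180°, θ1=90°]
1. rotate(1, -90) → [θ0=180°, θ1=0°]
2. rotate(1, -90) → [θ0=180°, θ1=270°]
uniquely the one of 9 2-step routes that fits.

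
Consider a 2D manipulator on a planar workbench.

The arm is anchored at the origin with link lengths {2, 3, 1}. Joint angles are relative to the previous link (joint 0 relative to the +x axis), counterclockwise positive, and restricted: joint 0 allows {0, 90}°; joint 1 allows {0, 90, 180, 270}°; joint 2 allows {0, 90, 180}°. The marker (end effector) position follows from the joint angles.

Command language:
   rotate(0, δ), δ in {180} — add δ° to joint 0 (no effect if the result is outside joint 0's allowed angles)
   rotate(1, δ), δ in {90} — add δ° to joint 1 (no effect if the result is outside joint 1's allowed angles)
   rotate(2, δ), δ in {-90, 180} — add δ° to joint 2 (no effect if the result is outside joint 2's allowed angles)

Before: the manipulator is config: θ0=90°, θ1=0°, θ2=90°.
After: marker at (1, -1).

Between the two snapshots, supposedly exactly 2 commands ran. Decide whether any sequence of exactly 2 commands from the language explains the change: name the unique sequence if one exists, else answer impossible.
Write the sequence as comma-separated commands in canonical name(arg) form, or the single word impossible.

rotate(1, 90), rotate(1, 90)

initial: config: θ0=90°, θ1=0°, θ2=90°
[1] after rotate(1, 90): config: θ0=90°, θ1=90°, θ2=90°
[2] after rotate(1, 90): config: θ0=90°, θ1=180°, θ2=90°
all 16 alternatives checked — unique.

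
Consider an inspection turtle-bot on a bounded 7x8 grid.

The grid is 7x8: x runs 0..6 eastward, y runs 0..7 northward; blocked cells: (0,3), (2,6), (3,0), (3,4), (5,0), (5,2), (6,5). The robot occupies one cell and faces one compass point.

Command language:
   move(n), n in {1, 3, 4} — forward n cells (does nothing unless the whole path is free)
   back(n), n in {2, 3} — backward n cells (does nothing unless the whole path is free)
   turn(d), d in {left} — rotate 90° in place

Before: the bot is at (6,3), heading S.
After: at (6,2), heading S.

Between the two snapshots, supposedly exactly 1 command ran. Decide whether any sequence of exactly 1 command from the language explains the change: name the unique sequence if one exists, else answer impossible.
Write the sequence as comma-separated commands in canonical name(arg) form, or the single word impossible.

move(1)

key: still facing S — the one step turns nothing
start: at (6,3), heading S
t=1 move(1) ⇒ at (6,2), heading S
no rival 1-sequence matches.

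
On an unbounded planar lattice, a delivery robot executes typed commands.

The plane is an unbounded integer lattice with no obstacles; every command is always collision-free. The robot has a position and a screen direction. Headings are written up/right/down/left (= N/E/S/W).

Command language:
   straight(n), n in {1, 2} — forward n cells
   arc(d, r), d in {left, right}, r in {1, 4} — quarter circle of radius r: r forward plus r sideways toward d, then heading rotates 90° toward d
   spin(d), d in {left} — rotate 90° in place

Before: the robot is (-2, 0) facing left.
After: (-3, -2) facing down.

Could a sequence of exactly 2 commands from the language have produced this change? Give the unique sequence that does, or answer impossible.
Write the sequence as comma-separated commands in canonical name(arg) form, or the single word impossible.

arc(left, 1), straight(1)

key: running straight(1) before arc(left, 1) would end elsewhere — order is forced
t0: (-2, 0) facing left
[1] after arc(left, 1): (-3, -1) facing down
[2] after straight(1): (-3, -2) facing down
all 49 alternatives checked — unique.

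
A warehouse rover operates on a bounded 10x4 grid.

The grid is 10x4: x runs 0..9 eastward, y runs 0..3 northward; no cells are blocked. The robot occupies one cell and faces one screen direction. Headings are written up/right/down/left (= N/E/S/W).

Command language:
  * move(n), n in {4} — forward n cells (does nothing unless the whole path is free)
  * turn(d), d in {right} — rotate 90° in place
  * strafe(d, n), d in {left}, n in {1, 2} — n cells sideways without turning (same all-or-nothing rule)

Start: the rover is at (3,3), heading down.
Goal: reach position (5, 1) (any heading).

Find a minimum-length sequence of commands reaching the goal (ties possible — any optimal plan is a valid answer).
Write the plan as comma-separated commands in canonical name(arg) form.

from: at (3,3), heading down
1. strafe(left, 2) → at (5,3), heading down
2. turn(right) → at (5,3), heading left
3. strafe(left, 2) → at (5,1), heading left
minimal: 3 command(s), checked below 3.

strafe(left, 2), turn(right), strafe(left, 2)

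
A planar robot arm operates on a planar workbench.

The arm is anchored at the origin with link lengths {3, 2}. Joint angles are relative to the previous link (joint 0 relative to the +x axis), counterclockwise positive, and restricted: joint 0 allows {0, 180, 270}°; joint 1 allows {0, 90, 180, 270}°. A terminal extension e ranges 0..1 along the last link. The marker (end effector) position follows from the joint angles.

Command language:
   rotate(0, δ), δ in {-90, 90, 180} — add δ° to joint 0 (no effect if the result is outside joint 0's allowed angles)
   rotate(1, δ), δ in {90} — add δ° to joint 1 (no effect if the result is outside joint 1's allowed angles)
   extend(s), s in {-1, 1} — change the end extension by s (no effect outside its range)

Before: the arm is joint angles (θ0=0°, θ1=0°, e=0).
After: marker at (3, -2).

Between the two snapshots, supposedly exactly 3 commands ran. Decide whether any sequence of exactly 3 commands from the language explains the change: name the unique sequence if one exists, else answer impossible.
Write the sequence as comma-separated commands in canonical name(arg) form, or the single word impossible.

rotate(1, 90), rotate(1, 90), rotate(1, 90)

begin: joint angles (θ0=0°, θ1=0°, e=0)
t=1 rotate(1, 90) ⇒ joint angles (θ0=0°, θ1=90°, e=0)
t=2 rotate(1, 90) ⇒ joint angles (θ0=0°, θ1=180°, e=0)
t=3 rotate(1, 90) ⇒ joint angles (θ0=0°, θ1=270°, e=0)
all 216 alternatives checked — unique.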